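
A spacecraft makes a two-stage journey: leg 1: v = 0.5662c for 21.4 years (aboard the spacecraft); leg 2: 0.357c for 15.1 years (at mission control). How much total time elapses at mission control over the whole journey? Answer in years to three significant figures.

Δt = 41.1 years

Leg 1: γ = 1/√(1 − 0.5662²) = 1/√0.6794 = 1.213; Δt_1 = 1.213 × 21.4 = 25.96 years.
Leg 2: 15.1 years is already measured at mission control.
Total: 25.96 + 15.10 years.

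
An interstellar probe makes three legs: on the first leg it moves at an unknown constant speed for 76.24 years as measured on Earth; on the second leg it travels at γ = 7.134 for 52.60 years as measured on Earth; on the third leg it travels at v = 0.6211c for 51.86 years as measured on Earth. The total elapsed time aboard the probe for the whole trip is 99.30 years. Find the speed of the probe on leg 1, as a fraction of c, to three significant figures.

β = 0.740

Leg 1: speed unknown; τ_1 = 76.24/γ_1.
Leg 2: γ = 7.134; τ_2 = 52.60/7.134 = 7.373 years.
Leg 3: γ = 1/√(1 − 0.6211²) = 1/√0.6142 = 1.276; τ_3 = 51.86/1.276 = 40.64 years.
Total proper time: τ_1 + 7.373 + 40.64 = 99.30, so τ_1 = 99.30 − 48.02 = 51.28 years.
γ_1 = 76.24/51.28 = 1.487; β = √(1 − 1/γ²) = √0.5475.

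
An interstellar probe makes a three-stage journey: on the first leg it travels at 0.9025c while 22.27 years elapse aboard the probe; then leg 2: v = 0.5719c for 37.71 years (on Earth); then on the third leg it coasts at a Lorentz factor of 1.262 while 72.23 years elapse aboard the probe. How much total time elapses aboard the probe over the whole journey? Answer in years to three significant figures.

τ = 125 years

Leg 1: 22.27 years is already measured aboard the probe.
Leg 2: γ = 1/√(1 − 0.5719²) = 1/√0.6729 = 1.219; τ_2 = 37.71/1.219 = 30.93 years.
Leg 3: 72.23 years is already measured aboard the probe.
Total: 22.27 + 30.93 + 72.23 years.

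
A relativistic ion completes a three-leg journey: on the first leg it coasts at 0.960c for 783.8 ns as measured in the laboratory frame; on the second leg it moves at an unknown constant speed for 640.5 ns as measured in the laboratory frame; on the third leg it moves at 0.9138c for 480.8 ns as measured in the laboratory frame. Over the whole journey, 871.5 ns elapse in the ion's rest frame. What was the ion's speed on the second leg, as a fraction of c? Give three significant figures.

β = 0.701

Leg 1: γ = 1/√(1 − 0.960²) = 25/7 ≈ 3.571; τ_1 = 783.8/3.571 = 219.5 ns.
Leg 2: speed unknown; τ_2 = 640.5/γ_2.
Leg 3: γ = 1/√(1 − 0.9138²) = 1/√0.1650 = 2.462; τ_3 = 480.8/2.462 = 195.3 ns.
Total proper time: 219.5 + τ_2 + 195.3 = 871.5, so τ_2 = 871.5 − 414.7 = 456.8 ns.
γ_2 = 640.5/456.8 = 1.402; β = √(1 − 1/γ²) = √0.4915.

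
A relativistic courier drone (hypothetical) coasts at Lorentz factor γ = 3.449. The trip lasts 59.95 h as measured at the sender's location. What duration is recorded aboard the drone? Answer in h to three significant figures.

γ = 3.449
The interval measured at the sender's location is the dilated one; the clock aboard the drone measures the proper time τ = Δt/γ = 59.95/3.449 h.

τ = 17.4 h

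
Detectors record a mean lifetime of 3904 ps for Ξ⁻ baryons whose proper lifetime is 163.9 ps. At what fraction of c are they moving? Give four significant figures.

γ = Δt/τ₀ = 3904/163.9 = 23.82
β = √(1 − 1/γ²) = √(1 − 0.001763) = √0.9982

v = 0.9991c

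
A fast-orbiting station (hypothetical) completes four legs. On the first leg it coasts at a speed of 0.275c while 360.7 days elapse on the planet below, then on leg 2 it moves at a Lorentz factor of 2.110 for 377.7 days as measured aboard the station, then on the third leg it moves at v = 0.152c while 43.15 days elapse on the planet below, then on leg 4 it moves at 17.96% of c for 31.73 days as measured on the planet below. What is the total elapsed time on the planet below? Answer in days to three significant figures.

Leg 1: 360.7 days is already measured on the planet below.
Leg 2: γ = 2.110; Δt_2 = 2.110 × 377.7 = 796.9 days.
Leg 3: 43.15 days is already measured on the planet below.
Leg 4: 31.73 days is already measured on the planet below.
Total: 360.7 + 796.9 + 43.15 + 31.73 days.

Δt = 1230 days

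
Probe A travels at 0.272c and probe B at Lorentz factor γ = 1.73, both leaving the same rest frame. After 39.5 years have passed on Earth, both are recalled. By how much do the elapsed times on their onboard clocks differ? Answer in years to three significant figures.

A: γ = 1/√(1 − 0.272²) = 1/√0.9260 = 1.039; τ_A = 39.5/1.039 = 38.01 years.
B: γ = 1.73; τ_B = 39.5/1.730 = 22.83 years.

|τ_A − τ_B| = 15.2 years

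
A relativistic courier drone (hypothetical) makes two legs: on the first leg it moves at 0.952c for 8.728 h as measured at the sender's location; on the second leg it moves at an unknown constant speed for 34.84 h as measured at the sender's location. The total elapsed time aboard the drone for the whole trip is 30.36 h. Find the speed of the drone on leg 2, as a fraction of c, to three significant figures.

β = 0.607

Leg 1: γ = 1/√(1 − 0.952²) = 1/√0.09370 = 3.267; τ_1 = 8.728/3.267 = 2.672 h.
Leg 2: speed unknown; τ_2 = 34.84/γ_2.
Total proper time: 2.672 + τ_2 = 30.36, so τ_2 = 30.36 − 2.672 = 27.69 h.
γ_2 = 34.84/27.69 = 1.258; β = √(1 − 1/γ²) = √0.3684.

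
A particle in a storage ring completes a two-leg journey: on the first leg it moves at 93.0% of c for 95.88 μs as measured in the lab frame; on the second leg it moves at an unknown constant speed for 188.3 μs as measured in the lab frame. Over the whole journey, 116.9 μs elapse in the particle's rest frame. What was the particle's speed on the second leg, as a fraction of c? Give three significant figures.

β = 0.901

Leg 1: β = 0.930; γ = 1/√(1 − 0.930²) = 1/√0.1351 = 2.721; τ_1 = 95.88/2.721 = 35.24 μs.
Leg 2: speed unknown; τ_2 = 188.3/γ_2.
Total proper time: 35.24 + τ_2 = 116.9, so τ_2 = 116.9 − 35.24 = 81.66 μs.
γ_2 = 188.3/81.66 = 2.306; β = √(1 − 1/γ²) = √0.8119.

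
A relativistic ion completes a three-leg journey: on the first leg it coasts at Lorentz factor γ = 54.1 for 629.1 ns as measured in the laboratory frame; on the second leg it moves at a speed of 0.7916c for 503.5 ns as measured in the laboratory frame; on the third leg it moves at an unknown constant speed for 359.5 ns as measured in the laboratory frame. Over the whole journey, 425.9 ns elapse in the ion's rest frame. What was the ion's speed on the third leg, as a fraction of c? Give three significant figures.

Leg 1: γ = 54.1; τ_1 = 629.1/54.10 = 11.63 ns.
Leg 2: γ = 1/√(1 − 0.7916²) = 1/√0.3734 = 1.637; τ_2 = 503.5/1.637 = 307.7 ns.
Leg 3: speed unknown; τ_3 = 359.5/γ_3.
Total proper time: 11.63 + 307.7 + τ_3 = 425.9, so τ_3 = 425.9 − 319.3 = 106.6 ns.
γ_3 = 359.5/106.6 = 3.372; β = √(1 − 1/γ²) = √0.9121.

β = 0.955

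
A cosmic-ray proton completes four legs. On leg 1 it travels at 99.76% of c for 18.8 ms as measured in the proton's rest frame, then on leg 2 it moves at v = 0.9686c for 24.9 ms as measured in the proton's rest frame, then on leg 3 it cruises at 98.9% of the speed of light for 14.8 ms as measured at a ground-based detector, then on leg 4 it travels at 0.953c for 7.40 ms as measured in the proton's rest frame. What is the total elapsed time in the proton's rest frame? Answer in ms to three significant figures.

Leg 1: 18.8 ms is already measured in the proton's rest frame.
Leg 2: 24.9 ms is already measured in the proton's rest frame.
Leg 3: β = 0.989; γ = 1/√(1 − 0.989²) = 1/√0.02188 = 6.761; τ_3 = 14.8/6.761 = 2.189 ms.
Leg 4: 7.40 ms is already measured in the proton's rest frame.
Total: 18.80 + 24.90 + 2.189 + 7.400 ms.

τ = 53.3 ms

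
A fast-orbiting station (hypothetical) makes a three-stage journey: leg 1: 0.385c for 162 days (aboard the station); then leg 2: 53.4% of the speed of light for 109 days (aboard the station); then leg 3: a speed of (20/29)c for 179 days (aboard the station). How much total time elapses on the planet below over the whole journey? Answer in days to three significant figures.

Δt = 552 days

Leg 1: γ = 1/√(1 − 0.385²) = 1/√0.8518 = 1.084; Δt_1 = 1.084 × 162 = 175.5 days.
Leg 2: β = 0.534; γ = 1/√(1 − 0.534²) = 1/√0.7148 = 1.183; Δt_2 = 1.183 × 109 = 128.9 days.
Leg 3: γ = 1/√(1 − (20/29)²) = 29/21 ≈ 1.381; Δt_3 = 1.381 × 179 = 247.2 days.
Total: 175.5 + 128.9 + 247.2 days.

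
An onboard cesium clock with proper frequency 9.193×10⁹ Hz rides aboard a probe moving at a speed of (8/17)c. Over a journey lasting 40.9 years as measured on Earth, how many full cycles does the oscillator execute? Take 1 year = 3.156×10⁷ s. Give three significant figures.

N = 1.05×10¹⁹

γ = 1/√(1 − (8/17)²) = 17/15 ≈ 1.133
The oscillator's own cycle count is N = f × τ where τ is the proper time aboard the probe. τ = Δt/γ = 40.9/1.133 = 36.09 years = 1.139×10⁹ s.
N = 9.193×10⁹ × 1.139×10⁹ = 1.047×10¹⁹.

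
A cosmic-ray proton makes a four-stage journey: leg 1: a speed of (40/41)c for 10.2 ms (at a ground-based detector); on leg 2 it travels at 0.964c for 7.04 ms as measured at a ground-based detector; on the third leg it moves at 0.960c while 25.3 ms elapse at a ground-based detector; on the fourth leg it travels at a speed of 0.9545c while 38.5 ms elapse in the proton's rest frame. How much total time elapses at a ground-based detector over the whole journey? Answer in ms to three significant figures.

Δt = 172 ms

Leg 1: 10.2 ms is already measured at a ground-based detector.
Leg 2: 7.04 ms is already measured at a ground-based detector.
Leg 3: 25.3 ms is already measured at a ground-based detector.
Leg 4: γ = 1/√(1 − 0.9545²) = 1/√0.08893 = 3.353; Δt_4 = 3.353 × 38.5 = 129.1 ms.
Total: 10.20 + 7.040 + 25.30 + 129.1 ms.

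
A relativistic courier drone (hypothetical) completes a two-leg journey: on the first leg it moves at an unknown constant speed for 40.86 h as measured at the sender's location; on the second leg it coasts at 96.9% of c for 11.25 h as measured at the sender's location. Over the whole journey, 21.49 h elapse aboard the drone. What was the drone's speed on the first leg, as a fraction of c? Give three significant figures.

β = 0.889

Leg 1: speed unknown; τ_1 = 40.86/γ_1.
Leg 2: β = 0.969; γ = 1/√(1 − 0.969²) = 1/√0.06104 = 4.048; τ_2 = 11.25/4.048 = 2.779 h.
Total proper time: τ_1 + 2.779 = 21.49, so τ_1 = 21.49 − 2.779 = 18.71 h.
γ_1 = 40.86/18.71 = 2.184; β = √(1 − 1/γ²) = √0.7903.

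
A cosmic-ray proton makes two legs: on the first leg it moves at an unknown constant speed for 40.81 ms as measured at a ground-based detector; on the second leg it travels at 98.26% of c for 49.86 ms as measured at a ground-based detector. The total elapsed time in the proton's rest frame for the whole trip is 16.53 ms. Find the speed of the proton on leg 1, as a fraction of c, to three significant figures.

β = 0.984

Leg 1: speed unknown; τ_1 = 40.81/γ_1.
Leg 2: β = 0.9826; γ = 1/√(1 − 0.9826²) = 1/√0.03450 = 5.384; τ_2 = 49.86/5.384 = 9.261 ms.
Total proper time: τ_1 + 9.261 = 16.53, so τ_1 = 16.53 − 9.261 = 7.269 ms.
γ_1 = 40.81/7.269 = 5.614; β = √(1 − 1/γ²) = √0.9683.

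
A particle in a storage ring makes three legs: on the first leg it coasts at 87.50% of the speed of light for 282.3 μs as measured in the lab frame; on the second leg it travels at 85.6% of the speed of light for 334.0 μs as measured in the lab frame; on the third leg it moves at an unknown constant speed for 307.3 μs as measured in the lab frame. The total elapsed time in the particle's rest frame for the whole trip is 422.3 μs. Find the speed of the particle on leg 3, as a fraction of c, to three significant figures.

Leg 1: β = 0.8750; γ = 1/√(1 − 0.8750²) = 1/√0.2344 = 2.066; τ_1 = 282.3/2.066 = 136.7 μs.
Leg 2: β = 0.856; γ = 1/√(1 − 0.856²) = 1/√0.2673 = 1.934; τ_2 = 334.0/1.934 = 172.7 μs.
Leg 3: speed unknown; τ_3 = 307.3/γ_3.
Total proper time: 136.7 + 172.7 + τ_3 = 422.3, so τ_3 = 422.3 − 309.3 = 113.0 μs.
γ_3 = 307.3/113.0 = 2.720; β = √(1 − 1/γ²) = √0.8649.

β = 0.930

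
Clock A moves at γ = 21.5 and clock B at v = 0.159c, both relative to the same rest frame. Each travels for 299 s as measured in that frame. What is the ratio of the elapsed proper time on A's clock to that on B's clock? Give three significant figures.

A: γ = 21.5. B: γ = 1/√(1 − 0.159²) = 1/√0.9747 = 1.013.
τ_A/τ_B = γ_B/γ_A = 1.013/21.50 = 0.04711, so τ_A/τ_B = 0.04711.

τ_A/τ_B = 0.0471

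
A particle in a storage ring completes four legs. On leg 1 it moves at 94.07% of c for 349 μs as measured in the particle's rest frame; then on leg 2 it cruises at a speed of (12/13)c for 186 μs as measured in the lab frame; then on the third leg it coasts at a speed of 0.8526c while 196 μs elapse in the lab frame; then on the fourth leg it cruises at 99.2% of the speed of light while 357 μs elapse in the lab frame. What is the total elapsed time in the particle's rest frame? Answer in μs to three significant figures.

τ = 568 μs

Leg 1: 349 μs is already measured in the particle's rest frame.
Leg 2: γ = 1/√(1 − (12/13)²) = 13/5 = 2.600; τ_2 = 186/2.600 = 71.54 μs.
Leg 3: γ = 1/√(1 − 0.8526²) = 1/√0.2731 = 1.914; τ_3 = 196/1.914 = 102.4 μs.
Leg 4: β = 0.992; γ = 1/√(1 − 0.992²) = 1/√0.01594 = 7.922; τ_4 = 357/7.922 = 45.07 μs.
Total: 349.0 + 71.54 + 102.4 + 45.07 μs.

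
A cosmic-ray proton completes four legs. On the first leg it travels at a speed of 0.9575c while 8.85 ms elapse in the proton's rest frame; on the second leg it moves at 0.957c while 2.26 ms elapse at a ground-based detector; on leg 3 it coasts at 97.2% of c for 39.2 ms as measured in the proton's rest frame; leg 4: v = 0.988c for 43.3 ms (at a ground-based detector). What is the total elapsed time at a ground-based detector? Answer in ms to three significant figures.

Δt = 243 ms

Leg 1: γ = 1/√(1 − 0.9575²) = 1/√0.08319 = 3.467; Δt_1 = 3.467 × 8.85 = 30.68 ms.
Leg 2: 2.26 ms is already measured at a ground-based detector.
Leg 3: β = 0.972; γ = 1/√(1 − 0.972²) = 1/√0.05522 = 4.256; Δt_3 = 4.256 × 39.2 = 166.8 ms.
Leg 4: 43.3 ms is already measured at a ground-based detector.
Total: 30.68 + 2.260 + 166.8 + 43.30 ms.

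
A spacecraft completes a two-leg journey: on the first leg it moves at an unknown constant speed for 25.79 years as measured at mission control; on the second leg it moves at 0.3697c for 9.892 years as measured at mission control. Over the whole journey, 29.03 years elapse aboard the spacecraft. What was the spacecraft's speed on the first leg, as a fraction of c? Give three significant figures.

Leg 1: speed unknown; τ_1 = 25.79/γ_1.
Leg 2: γ = 1/√(1 − 0.3697²) = 1/√0.8633 = 1.076; τ_2 = 9.892/1.076 = 9.191 years.
Total proper time: τ_1 + 9.191 = 29.03, so τ_1 = 29.03 − 9.191 = 19.84 years.
γ_1 = 25.79/19.84 = 1.300; β = √(1 − 1/γ²) = √0.4083.

β = 0.639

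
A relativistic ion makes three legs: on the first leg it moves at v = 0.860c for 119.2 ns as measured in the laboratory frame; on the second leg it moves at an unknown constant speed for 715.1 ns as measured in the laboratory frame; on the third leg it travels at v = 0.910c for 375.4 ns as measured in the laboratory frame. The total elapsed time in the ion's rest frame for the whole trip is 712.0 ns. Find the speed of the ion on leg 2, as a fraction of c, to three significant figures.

Leg 1: γ = 1/√(1 − 0.860²) = 1/√0.2604 = 1.960; τ_1 = 119.2/1.960 = 60.83 ns.
Leg 2: speed unknown; τ_2 = 715.1/γ_2.
Leg 3: γ = 1/√(1 − 0.910²) = 1/√0.1719 = 2.412; τ_3 = 375.4/2.412 = 155.6 ns.
Total proper time: 60.83 + τ_2 + 155.6 = 712.0, so τ_2 = 712.0 − 216.5 = 495.5 ns.
γ_2 = 715.1/495.5 = 1.443; β = √(1 − 1/γ²) = √0.5198.

β = 0.721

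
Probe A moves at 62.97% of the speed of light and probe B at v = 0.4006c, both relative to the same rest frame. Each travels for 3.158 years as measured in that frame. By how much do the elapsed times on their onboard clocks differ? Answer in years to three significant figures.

|τ_A − τ_B| = 0.440 years

A: β = 0.6297; γ = 1/√(1 − 0.6297²) = 1/√0.6035 = 1.287; τ_A = 3.158/1.287 = 2.453 years.
B: γ = 1/√(1 − 0.4006²) = 1/√0.8395 = 1.091; τ_B = 3.158/1.091 = 2.894 years.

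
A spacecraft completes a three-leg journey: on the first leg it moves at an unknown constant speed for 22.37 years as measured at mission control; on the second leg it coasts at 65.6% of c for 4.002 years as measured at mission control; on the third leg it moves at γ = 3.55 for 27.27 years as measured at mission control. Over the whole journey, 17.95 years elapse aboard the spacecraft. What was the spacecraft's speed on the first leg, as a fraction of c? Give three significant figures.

Leg 1: speed unknown; τ_1 = 22.37/γ_1.
Leg 2: β = 0.656; γ = 1/√(1 − 0.656²) = 1/√0.5697 = 1.325; τ_2 = 4.002/1.325 = 3.021 years.
Leg 3: γ = 3.55; τ_3 = 27.27/3.550 = 7.682 years.
Total proper time: τ_1 + 3.021 + 7.682 = 17.95, so τ_1 = 17.95 − 10.70 = 7.248 years.
γ_1 = 22.37/7.248 = 3.086; β = √(1 − 1/γ²) = √0.8950.

β = 0.946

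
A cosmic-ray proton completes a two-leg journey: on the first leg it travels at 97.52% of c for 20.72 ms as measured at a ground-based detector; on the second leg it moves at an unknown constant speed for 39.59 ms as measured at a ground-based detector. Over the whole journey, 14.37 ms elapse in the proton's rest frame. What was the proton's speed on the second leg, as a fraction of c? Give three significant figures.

Leg 1: β = 0.9752; γ = 1/√(1 − 0.9752²) = 1/√0.04898 = 4.518; τ_1 = 20.72/4.518 = 4.586 ms.
Leg 2: speed unknown; τ_2 = 39.59/γ_2.
Total proper time: 4.586 + τ_2 = 14.37, so τ_2 = 14.37 − 4.586 = 9.784 ms.
γ_2 = 39.59/9.784 = 4.046; β = √(1 − 1/γ²) = √0.9389.

β = 0.969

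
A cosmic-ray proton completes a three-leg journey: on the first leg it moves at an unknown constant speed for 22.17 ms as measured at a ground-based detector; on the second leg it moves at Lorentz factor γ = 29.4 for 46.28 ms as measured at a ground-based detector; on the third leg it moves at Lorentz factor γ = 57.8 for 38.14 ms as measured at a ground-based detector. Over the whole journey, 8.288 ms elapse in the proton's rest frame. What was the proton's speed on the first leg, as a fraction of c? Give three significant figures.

β = 0.962

Leg 1: speed unknown; τ_1 = 22.17/γ_1.
Leg 2: γ = 29.4; τ_2 = 46.28/29.40 = 1.574 ms.
Leg 3: γ = 57.8; τ_3 = 38.14/57.80 = 0.6599 ms.
Total proper time: τ_1 + 1.574 + 0.6599 = 8.288, so τ_1 = 8.288 − 2.234 = 6.054 ms.
γ_1 = 22.17/6.054 = 3.662; β = √(1 − 1/γ²) = √0.9254.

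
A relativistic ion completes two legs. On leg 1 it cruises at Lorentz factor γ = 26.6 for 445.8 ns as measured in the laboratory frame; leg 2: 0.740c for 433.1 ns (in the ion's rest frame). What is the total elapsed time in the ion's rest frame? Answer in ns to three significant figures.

Leg 1: γ = 26.6; τ_1 = 445.8/26.60 = 16.76 ns.
Leg 2: 433.1 ns is already measured in the ion's rest frame.
Total: 16.76 + 433.1 ns.

τ = 450 ns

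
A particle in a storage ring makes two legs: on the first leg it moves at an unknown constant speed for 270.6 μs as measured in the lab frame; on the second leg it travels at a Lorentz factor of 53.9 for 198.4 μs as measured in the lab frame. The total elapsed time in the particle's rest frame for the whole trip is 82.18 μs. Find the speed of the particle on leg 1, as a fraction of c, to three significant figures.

Leg 1: speed unknown; τ_1 = 270.6/γ_1.
Leg 2: γ = 53.9; τ_2 = 198.4/53.90 = 3.681 μs.
Total proper time: τ_1 + 3.681 = 82.18, so τ_1 = 82.18 − 3.681 = 78.50 μs.
γ_1 = 270.6/78.50 = 3.447; β = √(1 − 1/γ²) = √0.9158.

β = 0.957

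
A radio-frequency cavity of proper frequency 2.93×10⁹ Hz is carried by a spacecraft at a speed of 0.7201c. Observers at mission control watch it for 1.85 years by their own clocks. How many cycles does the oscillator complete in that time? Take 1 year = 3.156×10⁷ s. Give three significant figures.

N = 1.19×10¹⁷

γ = 1/√(1 − 0.7201²) = 1/√0.4815 = 1.441
During 1.85 years of lab time, the oscillator's proper time advances by τ = Δt/γ = 1.85/1.441 = 1.284 years = 4.051×10⁷ s.
N = f × τ = 2.93×10⁹ × 4.051×10⁷ = 1.187×10¹⁷.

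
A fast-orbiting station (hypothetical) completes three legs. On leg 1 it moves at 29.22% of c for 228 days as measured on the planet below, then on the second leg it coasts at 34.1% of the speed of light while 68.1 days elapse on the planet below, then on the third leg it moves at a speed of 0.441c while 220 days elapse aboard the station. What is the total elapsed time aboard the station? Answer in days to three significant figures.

τ = 502 days

Leg 1: β = 0.2922; γ = 1/√(1 − 0.2922²) = 1/√0.9146 = 1.046; τ_1 = 228/1.046 = 218.0 days.
Leg 2: β = 0.341; γ = 1/√(1 − 0.341²) = 1/√0.8837 = 1.064; τ_2 = 68.1/1.064 = 64.02 days.
Leg 3: 220 days is already measured aboard the station.
Total: 218.0 + 64.02 + 220.0 days.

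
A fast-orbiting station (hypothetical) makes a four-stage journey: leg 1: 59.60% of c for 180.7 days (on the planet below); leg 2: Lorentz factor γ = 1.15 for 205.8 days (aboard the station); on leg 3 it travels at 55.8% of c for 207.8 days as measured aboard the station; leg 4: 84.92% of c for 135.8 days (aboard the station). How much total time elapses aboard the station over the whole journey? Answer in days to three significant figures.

Leg 1: β = 0.5960; γ = 1/√(1 − 0.5960²) = 1/√0.6448 = 1.245; τ_1 = 180.7/1.245 = 145.1 days.
Leg 2: 205.8 days is already measured aboard the station.
Leg 3: 207.8 days is already measured aboard the station.
Leg 4: 135.8 days is already measured aboard the station.
Total: 145.1 + 205.8 + 207.8 + 135.8 days.

τ = 694 days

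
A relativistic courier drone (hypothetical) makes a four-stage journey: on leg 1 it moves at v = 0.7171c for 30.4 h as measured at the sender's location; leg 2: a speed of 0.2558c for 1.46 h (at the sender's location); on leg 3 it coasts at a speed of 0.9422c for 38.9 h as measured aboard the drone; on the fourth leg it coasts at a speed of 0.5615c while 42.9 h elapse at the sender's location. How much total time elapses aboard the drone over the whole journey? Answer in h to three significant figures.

τ = 97.0 h

Leg 1: γ = 1/√(1 − 0.7171²) = 1/√0.4858 = 1.435; τ_1 = 30.4/1.435 = 21.19 h.
Leg 2: γ = 1/√(1 − 0.2558²) = 1/√0.9346 = 1.034; τ_2 = 1.46/1.034 = 1.411 h.
Leg 3: 38.9 h is already measured aboard the drone.
Leg 4: γ = 1/√(1 − 0.5615²) = 1/√0.6847 = 1.208; τ_4 = 42.9/1.208 = 35.50 h.
Total: 21.19 + 1.411 + 38.90 + 35.50 h.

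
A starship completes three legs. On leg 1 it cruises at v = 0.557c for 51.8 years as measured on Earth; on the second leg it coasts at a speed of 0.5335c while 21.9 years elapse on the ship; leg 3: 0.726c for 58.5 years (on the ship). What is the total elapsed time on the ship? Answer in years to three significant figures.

τ = 123 years

Leg 1: γ = 1/√(1 − 0.557²) = 1/√0.6898 = 1.204; τ_1 = 51.8/1.204 = 43.02 years.
Leg 2: 21.9 years is already measured on the ship.
Leg 3: 58.5 years is already measured on the ship.
Total: 43.02 + 21.90 + 58.50 years.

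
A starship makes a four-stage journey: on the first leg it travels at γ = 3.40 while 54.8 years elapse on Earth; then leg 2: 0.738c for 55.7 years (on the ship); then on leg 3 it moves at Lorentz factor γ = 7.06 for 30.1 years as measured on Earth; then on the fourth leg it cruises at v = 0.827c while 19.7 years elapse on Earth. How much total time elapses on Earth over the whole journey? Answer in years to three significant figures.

Leg 1: 54.8 years is already measured on Earth.
Leg 2: γ = 1/√(1 − 0.738²) = 1/√0.4554 = 1.482; Δt_2 = 1.482 × 55.7 = 82.54 years.
Leg 3: 30.1 years is already measured on Earth.
Leg 4: 19.7 years is already measured on Earth.
Total: 54.80 + 82.54 + 30.10 + 19.70 years.

Δt = 187 years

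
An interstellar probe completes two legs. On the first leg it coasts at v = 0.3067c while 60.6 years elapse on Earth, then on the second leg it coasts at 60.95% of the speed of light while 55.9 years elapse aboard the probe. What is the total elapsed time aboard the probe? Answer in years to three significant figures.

Leg 1: γ = 1/√(1 − 0.3067²) = 1/√0.9059 = 1.051; τ_1 = 60.6/1.051 = 57.68 years.
Leg 2: 55.9 years is already measured aboard the probe.
Total: 57.68 + 55.90 years.

τ = 114 years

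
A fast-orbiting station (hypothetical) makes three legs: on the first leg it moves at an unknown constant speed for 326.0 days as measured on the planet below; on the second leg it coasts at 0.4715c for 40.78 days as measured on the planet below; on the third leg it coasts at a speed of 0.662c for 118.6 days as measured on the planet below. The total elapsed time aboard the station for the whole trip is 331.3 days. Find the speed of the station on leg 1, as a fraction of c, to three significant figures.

Leg 1: speed unknown; τ_1 = 326.0/γ_1.
Leg 2: γ = 1/√(1 − 0.4715²) = 1/√0.7777 = 1.134; τ_2 = 40.78/1.134 = 35.96 days.
Leg 3: γ = 1/√(1 − 0.662²) = 1/√0.5618 = 1.334; τ_3 = 118.6/1.334 = 88.89 days.
Total proper time: τ_1 + 35.96 + 88.89 = 331.3, so τ_1 = 331.3 − 124.9 = 206.4 days.
γ_1 = 326.0/206.4 = 1.579; β = √(1 − 1/γ²) = √0.5990.

β = 0.774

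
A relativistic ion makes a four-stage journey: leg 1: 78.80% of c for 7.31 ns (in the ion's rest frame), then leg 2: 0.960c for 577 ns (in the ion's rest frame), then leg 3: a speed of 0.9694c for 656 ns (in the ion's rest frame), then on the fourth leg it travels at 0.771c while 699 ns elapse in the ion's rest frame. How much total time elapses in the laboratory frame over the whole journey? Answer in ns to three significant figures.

Leg 1: β = 0.7880; γ = 1/√(1 − 0.7880²) = 1/√0.3791 = 1.624; Δt_1 = 1.624 × 7.31 = 11.87 ns.
Leg 2: γ = 1/√(1 − 0.960²) = 25/7 ≈ 3.571; Δt_2 = 3.571 × 577 = 2061 ns.
Leg 3: γ = 1/√(1 − 0.9694²) = 1/√0.06026 = 4.074; Δt_3 = 4.074 × 656 = 2672 ns.
Leg 4: γ = 1/√(1 − 0.771²) = 1/√0.4056 = 1.570; Δt_4 = 1.570 × 699 = 1098 ns.
Total: 11.87 + 2061 + 2672 + 1098 ns.

Δt = 5840 ns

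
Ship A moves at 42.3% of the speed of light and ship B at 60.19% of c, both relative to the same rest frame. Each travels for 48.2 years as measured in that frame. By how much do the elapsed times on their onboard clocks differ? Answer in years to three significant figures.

A: β = 0.423; γ = 1/√(1 − 0.423²) = 1/√0.8211 = 1.104; τ_A = 48.2/1.104 = 43.68 years.
B: β = 0.6019; γ = 1/√(1 − 0.6019²) = 1/√0.6377 = 1.252; τ_B = 48.2/1.252 = 38.49 years.

|τ_A − τ_B| = 5.18 years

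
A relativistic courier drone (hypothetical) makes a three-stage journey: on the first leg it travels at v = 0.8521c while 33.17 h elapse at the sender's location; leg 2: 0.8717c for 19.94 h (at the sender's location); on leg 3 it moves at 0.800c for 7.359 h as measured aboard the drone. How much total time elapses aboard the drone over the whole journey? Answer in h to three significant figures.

τ = 34.5 h

Leg 1: γ = 1/√(1 − 0.8521²) = 1/√0.2739 = 1.911; τ_1 = 33.17/1.911 = 17.36 h.
Leg 2: γ = 1/√(1 − 0.8717²) = 1/√0.2401 = 2.041; τ_2 = 19.94/2.041 = 9.771 h.
Leg 3: 7.359 h is already measured aboard the drone.
Total: 17.36 + 9.771 + 7.359 h.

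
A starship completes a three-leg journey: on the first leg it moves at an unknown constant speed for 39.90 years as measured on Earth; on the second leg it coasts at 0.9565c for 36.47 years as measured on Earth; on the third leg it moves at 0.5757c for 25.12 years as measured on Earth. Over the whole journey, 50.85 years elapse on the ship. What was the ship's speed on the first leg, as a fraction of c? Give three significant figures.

Leg 1: speed unknown; τ_1 = 39.90/γ_1.
Leg 2: γ = 1/√(1 − 0.9565²) = 1/√0.08511 = 3.428; τ_2 = 36.47/3.428 = 10.64 years.
Leg 3: γ = 1/√(1 − 0.5757²) = 1/√0.6686 = 1.223; τ_3 = 25.12/1.223 = 20.54 years.
Total proper time: τ_1 + 10.64 + 20.54 = 50.85, so τ_1 = 50.85 − 31.18 = 19.67 years.
γ_1 = 39.90/19.67 = 2.028; β = √(1 − 1/γ²) = √0.7569.

β = 0.870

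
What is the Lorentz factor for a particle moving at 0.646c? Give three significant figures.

γ = 1/√(1 − 0.646²) = 1/√0.5827 = 1.310

γ = 1.31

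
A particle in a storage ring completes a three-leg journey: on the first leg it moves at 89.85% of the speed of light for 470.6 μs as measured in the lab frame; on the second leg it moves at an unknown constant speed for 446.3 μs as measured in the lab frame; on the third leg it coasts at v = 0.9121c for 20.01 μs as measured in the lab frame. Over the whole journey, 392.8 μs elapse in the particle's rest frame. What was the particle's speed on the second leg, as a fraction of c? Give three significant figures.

Leg 1: β = 0.8985; γ = 1/√(1 − 0.8985²) = 1/√0.1927 = 2.278; τ_1 = 470.6/2.278 = 206.6 μs.
Leg 2: speed unknown; τ_2 = 446.3/γ_2.
Leg 3: γ = 1/√(1 − 0.9121²) = 1/√0.1681 = 2.439; τ_3 = 20.01/2.439 = 8.203 μs.
Total proper time: 206.6 + τ_2 + 8.203 = 392.8, so τ_2 = 392.8 − 214.8 = 178.0 μs.
γ_2 = 446.3/178.0 = 2.507; β = √(1 − 1/γ²) = √0.8409.

β = 0.917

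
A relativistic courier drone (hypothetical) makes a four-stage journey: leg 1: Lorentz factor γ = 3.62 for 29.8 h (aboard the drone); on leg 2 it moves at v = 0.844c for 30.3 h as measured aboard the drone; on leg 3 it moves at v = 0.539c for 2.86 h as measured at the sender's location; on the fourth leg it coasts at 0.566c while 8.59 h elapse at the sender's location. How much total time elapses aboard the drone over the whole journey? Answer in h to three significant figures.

τ = 69.6 h

Leg 1: 29.8 h is already measured aboard the drone.
Leg 2: 30.3 h is already measured aboard the drone.
Leg 3: γ = 1/√(1 − 0.539²) = 1/√0.7095 = 1.187; τ_3 = 2.86/1.187 = 2.409 h.
Leg 4: γ = 1/√(1 − 0.566²) = 1/√0.6796 = 1.213; τ_4 = 8.59/1.213 = 7.082 h.
Total: 29.80 + 30.30 + 2.409 + 7.082 h.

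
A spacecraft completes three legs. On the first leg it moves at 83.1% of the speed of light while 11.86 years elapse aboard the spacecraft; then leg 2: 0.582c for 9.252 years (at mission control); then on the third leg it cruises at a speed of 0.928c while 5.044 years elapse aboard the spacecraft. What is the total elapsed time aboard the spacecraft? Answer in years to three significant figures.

Leg 1: 11.86 years is already measured aboard the spacecraft.
Leg 2: γ = 1/√(1 − 0.582²) = 1/√0.6613 = 1.230; τ_2 = 9.252/1.230 = 7.524 years.
Leg 3: 5.044 years is already measured aboard the spacecraft.
Total: 11.86 + 7.524 + 5.044 years.

τ = 24.4 years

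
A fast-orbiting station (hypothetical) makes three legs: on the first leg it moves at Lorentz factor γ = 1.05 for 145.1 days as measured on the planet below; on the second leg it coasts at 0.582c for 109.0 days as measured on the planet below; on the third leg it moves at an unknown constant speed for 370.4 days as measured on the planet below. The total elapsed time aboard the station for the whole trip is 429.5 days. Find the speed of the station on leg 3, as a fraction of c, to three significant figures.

Leg 1: γ = 1.05; τ_1 = 145.1/1.050 = 138.2 days.
Leg 2: γ = 1/√(1 − 0.582²) = 1/√0.6613 = 1.230; τ_2 = 109.0/1.230 = 88.64 days.
Leg 3: speed unknown; τ_3 = 370.4/γ_3.
Total proper time: 138.2 + 88.64 + τ_3 = 429.5, so τ_3 = 429.5 − 226.8 = 202.7 days.
γ_3 = 370.4/202.7 = 1.828; β = √(1 − 1/γ²) = √0.7006.

β = 0.837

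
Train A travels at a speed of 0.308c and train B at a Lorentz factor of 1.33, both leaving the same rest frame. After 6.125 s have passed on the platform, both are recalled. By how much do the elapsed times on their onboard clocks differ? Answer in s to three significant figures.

|τ_A − τ_B| = 1.22 s

A: γ = 1/√(1 − 0.308²) = 1/√0.9051 = 1.051; τ_A = 6.125/1.051 = 5.827 s.
B: γ = 1.33; τ_B = 6.125/1.330 = 4.605 s.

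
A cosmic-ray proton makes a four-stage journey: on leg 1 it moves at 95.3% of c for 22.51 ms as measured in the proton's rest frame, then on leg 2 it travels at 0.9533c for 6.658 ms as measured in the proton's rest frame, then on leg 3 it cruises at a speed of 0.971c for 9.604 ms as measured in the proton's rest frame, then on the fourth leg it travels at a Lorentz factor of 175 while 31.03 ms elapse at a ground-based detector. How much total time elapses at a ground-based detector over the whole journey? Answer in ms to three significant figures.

Δt = 168 ms

Leg 1: β = 0.953; γ = 1/√(1 − 0.953²) = 1/√0.09179 = 3.301; Δt_1 = 3.301 × 22.51 = 74.30 ms.
Leg 2: γ = 1/√(1 − 0.9533²) = 1/√0.09122 = 3.311; Δt_2 = 3.311 × 6.658 = 22.04 ms.
Leg 3: γ = 1/√(1 − 0.971²) = 1/√0.05716 = 4.183; Δt_3 = 4.183 × 9.604 = 40.17 ms.
Leg 4: 31.03 ms is already measured at a ground-based detector.
Total: 74.30 + 22.04 + 40.17 + 31.03 ms.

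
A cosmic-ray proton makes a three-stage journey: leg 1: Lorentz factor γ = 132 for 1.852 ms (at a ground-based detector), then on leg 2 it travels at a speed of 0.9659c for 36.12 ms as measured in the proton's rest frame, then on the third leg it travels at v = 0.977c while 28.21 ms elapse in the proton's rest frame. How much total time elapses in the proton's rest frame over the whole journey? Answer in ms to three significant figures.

τ = 64.3 ms

Leg 1: γ = 132; τ_1 = 1.852/132.0 = 0.01403 ms.
Leg 2: 36.12 ms is already measured in the proton's rest frame.
Leg 3: 28.21 ms is already measured in the proton's rest frame.
Total: 0.01403 + 36.12 + 28.21 ms.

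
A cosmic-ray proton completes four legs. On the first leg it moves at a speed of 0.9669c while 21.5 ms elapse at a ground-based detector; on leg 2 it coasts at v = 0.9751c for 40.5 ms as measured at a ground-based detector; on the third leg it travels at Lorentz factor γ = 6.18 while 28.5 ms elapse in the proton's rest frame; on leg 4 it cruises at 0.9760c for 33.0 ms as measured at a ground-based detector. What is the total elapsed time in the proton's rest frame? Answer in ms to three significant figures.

τ = 50.2 ms

Leg 1: γ = 1/√(1 − 0.9669²) = 1/√0.06510 = 3.919; τ_1 = 21.5/3.919 = 5.486 ms.
Leg 2: γ = 1/√(1 − 0.9751²) = 1/√0.04918 = 4.509; τ_2 = 40.5/4.509 = 8.982 ms.
Leg 3: 28.5 ms is already measured in the proton's rest frame.
Leg 4: γ = 1/√(1 − 0.9760²) = 1/√0.04742 = 4.592; τ_4 = 33.0/4.592 = 7.186 ms.
Total: 5.486 + 8.982 + 28.50 + 7.186 ms.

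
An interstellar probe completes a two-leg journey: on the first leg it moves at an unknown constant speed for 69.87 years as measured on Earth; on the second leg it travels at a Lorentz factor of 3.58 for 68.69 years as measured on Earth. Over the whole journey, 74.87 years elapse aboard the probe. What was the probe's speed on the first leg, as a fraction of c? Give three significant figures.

Leg 1: speed unknown; τ_1 = 69.87/γ_1.
Leg 2: γ = 3.58; τ_2 = 68.69/3.580 = 19.19 years.
Total proper time: τ_1 + 19.19 = 74.87, so τ_1 = 74.87 − 19.19 = 55.68 years.
γ_1 = 69.87/55.68 = 1.255; β = √(1 − 1/γ²) = √0.3649.

β = 0.604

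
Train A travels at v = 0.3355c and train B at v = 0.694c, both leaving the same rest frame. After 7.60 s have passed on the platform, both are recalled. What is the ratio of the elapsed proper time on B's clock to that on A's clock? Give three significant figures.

A: γ = 1/√(1 − 0.3355²) = 1/√0.8874 = 1.062. B: γ = 1/√(1 − 0.694²) = 1/√0.5184 = 1.389.
τ_A/τ_B = γ_B/γ_A = 1.389/1.062 = 1.308, so τ_B/τ_A = 0.7643.

τ_B/τ_A = 0.764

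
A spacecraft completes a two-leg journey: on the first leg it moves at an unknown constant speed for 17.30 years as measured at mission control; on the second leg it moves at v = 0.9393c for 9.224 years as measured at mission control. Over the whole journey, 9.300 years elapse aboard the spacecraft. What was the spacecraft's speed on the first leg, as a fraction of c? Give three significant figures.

Leg 1: speed unknown; τ_1 = 17.30/γ_1.
Leg 2: γ = 1/√(1 − 0.9393²) = 1/√0.1177 = 2.915; τ_2 = 9.224/2.915 = 3.165 years.
Total proper time: τ_1 + 3.165 = 9.300, so τ_1 = 9.300 − 3.165 = 6.135 years.
γ_1 = 17.30/6.135 = 2.820; β = √(1 − 1/γ²) = √0.8742.

β = 0.935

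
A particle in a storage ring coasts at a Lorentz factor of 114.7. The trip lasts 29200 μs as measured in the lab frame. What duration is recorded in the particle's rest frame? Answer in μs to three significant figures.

τ = 255 μs

γ = 114.7
The interval measured in the lab frame is the dilated one; the clock in the particle's rest frame measures the proper time τ = Δt/γ = 29200/114.7 μs.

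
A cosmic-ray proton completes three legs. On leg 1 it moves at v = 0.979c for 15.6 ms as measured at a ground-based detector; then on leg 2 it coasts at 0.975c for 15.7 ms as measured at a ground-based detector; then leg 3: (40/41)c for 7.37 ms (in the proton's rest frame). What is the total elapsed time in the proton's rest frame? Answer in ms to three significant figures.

τ = 14.0 ms

Leg 1: γ = 1/√(1 − 0.979²) = 1/√0.04156 = 4.905; τ_1 = 15.6/4.905 = 3.180 ms.
Leg 2: γ = 1/√(1 − 0.975²) = 1/√0.04938 = 4.500; τ_2 = 15.7/4.500 = 3.489 ms.
Leg 3: 7.37 ms is already measured in the proton's rest frame.
Total: 3.180 + 3.489 + 7.370 ms.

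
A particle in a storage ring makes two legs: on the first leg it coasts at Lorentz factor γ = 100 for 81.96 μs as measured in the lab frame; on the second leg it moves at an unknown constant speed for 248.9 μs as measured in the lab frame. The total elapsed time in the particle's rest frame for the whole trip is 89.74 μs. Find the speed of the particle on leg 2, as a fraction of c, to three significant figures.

Leg 1: γ = 100; τ_1 = 81.96/100.0 = 0.8196 μs.
Leg 2: speed unknown; τ_2 = 248.9/γ_2.
Total proper time: 0.8196 + τ_2 = 89.74, so τ_2 = 89.74 − 0.8196 = 88.92 μs.
γ_2 = 248.9/88.92 = 2.799; β = √(1 − 1/γ²) = √0.8724.

β = 0.934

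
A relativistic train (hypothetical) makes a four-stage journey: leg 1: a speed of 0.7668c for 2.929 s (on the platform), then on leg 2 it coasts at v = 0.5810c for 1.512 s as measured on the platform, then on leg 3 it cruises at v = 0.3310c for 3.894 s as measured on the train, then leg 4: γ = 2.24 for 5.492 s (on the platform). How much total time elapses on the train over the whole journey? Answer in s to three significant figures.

τ = 9.46 s

Leg 1: γ = 1/√(1 − 0.7668²) = 1/√0.4120 = 1.558; τ_1 = 2.929/1.558 = 1.880 s.
Leg 2: γ = 1/√(1 − 0.5810²) = 1/√0.6624 = 1.229; τ_2 = 1.512/1.229 = 1.231 s.
Leg 3: 3.894 s is already measured on the train.
Leg 4: γ = 2.24; τ_4 = 5.492/2.240 = 2.452 s.
Total: 1.880 + 1.231 + 3.894 + 2.452 s.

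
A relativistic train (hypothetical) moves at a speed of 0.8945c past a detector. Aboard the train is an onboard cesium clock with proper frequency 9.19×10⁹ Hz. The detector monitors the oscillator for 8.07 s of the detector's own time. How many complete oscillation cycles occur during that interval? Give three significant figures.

γ = 1/√(1 − 0.8945²) = 1/√0.1999 = 2.237
During 8.07 s of lab time, the oscillator's proper time advances by τ = Δt/γ = 8.07/2.237 = 3.608 s = 3.608×10⁰ s.
N = f × τ = 9.19×10⁹ × 3.608×10⁰ = 3.316×10¹⁰.

N = 3.32×10¹⁰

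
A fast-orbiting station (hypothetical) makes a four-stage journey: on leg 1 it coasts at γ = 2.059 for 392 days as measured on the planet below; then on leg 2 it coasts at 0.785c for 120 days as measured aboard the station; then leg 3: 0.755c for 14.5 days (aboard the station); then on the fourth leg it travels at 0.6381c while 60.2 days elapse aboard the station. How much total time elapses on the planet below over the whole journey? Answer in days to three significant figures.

Δt = 686 days

Leg 1: 392 days is already measured on the planet below.
Leg 2: γ = 1/√(1 − 0.785²) = 1/√0.3838 = 1.614; Δt_2 = 1.614 × 120 = 193.7 days.
Leg 3: γ = 1/√(1 − 0.755²) = 1/√0.4300 = 1.525; Δt_3 = 1.525 × 14.5 = 22.11 days.
Leg 4: γ = 1/√(1 − 0.6381²) = 1/√0.5928 = 1.299; Δt_4 = 1.299 × 60.2 = 78.19 days.
Total: 392.0 + 193.7 + 22.11 + 78.19 days.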